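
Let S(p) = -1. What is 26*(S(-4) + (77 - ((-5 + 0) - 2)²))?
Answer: 702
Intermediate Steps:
26*(S(-4) + (77 - ((-5 + 0) - 2)²)) = 26*(-1 + (77 - ((-5 + 0) - 2)²)) = 26*(-1 + (77 - (-5 - 2)²)) = 26*(-1 + (77 - 1*(-7)²)) = 26*(-1 + (77 - 1*49)) = 26*(-1 + (77 - 49)) = 26*(-1 + 28) = 26*27 = 702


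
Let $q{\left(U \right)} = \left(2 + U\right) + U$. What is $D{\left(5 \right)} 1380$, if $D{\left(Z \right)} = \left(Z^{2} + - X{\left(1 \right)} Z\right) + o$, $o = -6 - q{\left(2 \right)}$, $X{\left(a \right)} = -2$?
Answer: $31740$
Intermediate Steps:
$q{\left(U \right)} = 2 + 2 U$
$o = -12$ ($o = -6 - \left(2 + 2 \cdot 2\right) = -6 - \left(2 + 4\right) = -6 - 6 = -12$)
$D{\left(Z \right)} = -12 + Z^{2} + 2 Z$ ($D{\left(Z \right)} = \left(Z^{2} + \left(-1\right) \left(-2\right) Z\right) - 12 = \left(Z^{2} + 2 Z\right) - 12 = -12 + Z^{2} + 2 Z$)
$D{\left(5 \right)} 1380 = \left(-12 + 5^{2} + 2 \cdot 5\right) 1380 = \left(-12 + 25 + 10\right) 1380 = 23 \cdot 1380 = 31740$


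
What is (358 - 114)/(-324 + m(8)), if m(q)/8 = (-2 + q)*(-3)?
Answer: -61/117 ≈ -0.52137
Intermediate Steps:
m(q) = 48 - 24*q (m(q) = 8*((-2 + q)*(-3)) = 8*(6 - 3*q) = 48 - 24*q)
(358 - 114)/(-324 + m(8)) = (358 - 114)/(-324 + (48 - 24*8)) = 244/(-324 + (48 - 192)) = 244/(-324 - 144) = 244/(-468) = 244*(-1/468) = -61/117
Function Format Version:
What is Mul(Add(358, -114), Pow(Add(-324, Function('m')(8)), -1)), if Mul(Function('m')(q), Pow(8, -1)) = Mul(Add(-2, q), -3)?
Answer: Rational(-61, 117) ≈ -0.52137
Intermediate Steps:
Function('m')(q) = Add(48, Mul(-24, q)) (Function('m')(q) = Mul(8, Mul(Add(-2, q), -3)) = Mul(8, Add(6, Mul(-3, q))) = Add(48, Mul(-24, q)))
Mul(Add(358, -114), Pow(Add(-324, Function('m')(8)), -1)) = Mul(Add(358, -114), Pow(Add(-324, Add(48, Mul(-24, 8))), -1)) = Mul(244, Pow(Add(-324, Add(48, -192)), -1)) = Mul(244, Pow(Add(-324, -144), -1)) = Mul(244, Pow(-468, -1)) = Mul(244, Rational(-1, 468)) = Rational(-61, 117)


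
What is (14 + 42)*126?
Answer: 7056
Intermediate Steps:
(14 + 42)*126 = 56*126 = 7056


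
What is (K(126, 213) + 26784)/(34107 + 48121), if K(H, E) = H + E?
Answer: 27123/82228 ≈ 0.32985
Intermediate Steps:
K(H, E) = E + H
(K(126, 213) + 26784)/(34107 + 48121) = ((213 + 126) + 26784)/(34107 + 48121) = (339 + 26784)/82228 = 27123*(1/82228) = 27123/82228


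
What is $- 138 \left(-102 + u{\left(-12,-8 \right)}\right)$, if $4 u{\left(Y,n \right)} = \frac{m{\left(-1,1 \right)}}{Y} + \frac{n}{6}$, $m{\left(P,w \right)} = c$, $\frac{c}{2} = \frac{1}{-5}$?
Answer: $\frac{282417}{20} \approx 14121.0$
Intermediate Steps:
$c = - \frac{2}{5}$ ($c = \frac{2}{-5} = 2 \left(- \frac{1}{5}\right) = - \frac{2}{5} \approx -0.4$)
$m{\left(P,w \right)} = - \frac{2}{5}$
$u{\left(Y,n \right)} = - \frac{1}{10 Y} + \frac{n}{24}$ ($u{\left(Y,n \right)} = \frac{- \frac{2}{5 Y} + \frac{n}{6}}{4} = - \frac{1}{10 Y} + \frac{n}{24}$)
$- 138 \left(-102 + u{\left(-12,-8 \right)}\right) = - 138 \left(-102 + \left(- \frac{1}{10 \left(-12\right)} + \frac{1}{24} \left(-8\right)\right)\right) = - 138 \left(-102 - \frac{13}{40}\right) = \left(-138\right) \left(- \frac{4093}{40}\right) = \frac{282417}{20}$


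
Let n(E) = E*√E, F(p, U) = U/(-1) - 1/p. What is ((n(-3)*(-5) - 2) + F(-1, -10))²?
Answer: -594 + 270*I*√3 ≈ -594.0 + 467.65*I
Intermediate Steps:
F(p, U) = -U - 1/p (F(p, U) = U*(-1) - 1/p = -U - 1/p)
n(E) = E^(3/2)
((n(-3)*(-5) - 2) + F(-1, -10))² = (((-3)^(3/2)*(-5) - 2) + (-1*(-10) - 1/(-1)))² = ((-3*I*√3*(-5) - 2) + (10 - 1*(-1)))² = ((15*I*√3 - 2) + (10 + 1))² = ((-2 + 15*I*√3) + 11)² = (9 + 15*I*√3)²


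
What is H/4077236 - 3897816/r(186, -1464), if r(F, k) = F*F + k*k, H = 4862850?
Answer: -220898066849/369990819438 ≈ -0.59704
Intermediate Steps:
r(F, k) = F² + k²
H/4077236 - 3897816/r(186, -1464) = 4862850/4077236 - 3897816/(186² + (-1464)²) = 4862850*(1/4077236) - 3897816/(34596 + 2143296) = 2431425/2038618 - 3897816/2177892 = 2431425/2038618 - 3897816*1/2177892 = 2431425/2038618 - 324818/181491 = -220898066849/369990819438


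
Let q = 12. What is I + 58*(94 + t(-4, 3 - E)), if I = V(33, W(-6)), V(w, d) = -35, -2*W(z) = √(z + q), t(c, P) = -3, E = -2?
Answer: 5243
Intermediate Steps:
W(z) = -√(12 + z)/2 (W(z) = -√(z + 12)/2 = -√(12 + z)/2)
I = -35
I + 58*(94 + t(-4, 3 - E)) = -35 + 58*(94 - 3) = -35 + 58*91 = -35 + 5278 = 5243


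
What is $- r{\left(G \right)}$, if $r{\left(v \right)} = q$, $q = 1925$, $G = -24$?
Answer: $-1925$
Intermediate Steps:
$r{\left(v \right)} = 1925$
$- r{\left(G \right)} = \left(-1\right) 1925 = -1925$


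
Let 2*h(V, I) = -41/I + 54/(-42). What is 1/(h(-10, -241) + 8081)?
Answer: 1687/13631706 ≈ 0.00012376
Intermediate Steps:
h(V, I) = -9/14 - 41/(2*I) (h(V, I) = (-41/I + 54/(-42))/2 = (-41/I + 54*(-1/42))/2 = (-41/I - 9/7)/2 = (-9/7 - 41/I)/2 = -9/14 - 41/(2*I))
1/(h(-10, -241) + 8081) = 1/((1/14)*(-287 - 9*(-241))/(-241) + 8081) = 1/((1/14)*(-1/241)*(-287 + 2169) + 8081) = 1/((1/14)*(-1/241)*1882 + 8081) = 1/(-941/1687 + 8081) = 1/(13631706/1687) = 1687/13631706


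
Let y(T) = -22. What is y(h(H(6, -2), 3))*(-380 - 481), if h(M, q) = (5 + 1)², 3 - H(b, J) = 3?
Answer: 18942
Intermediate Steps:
H(b, J) = 0 (H(b, J) = 3 - 1*3 = 3 - 3 = 0)
h(M, q) = 36 (h(M, q) = 6² = 36)
y(h(H(6, -2), 3))*(-380 - 481) = -22*(-380 - 481) = -22*(-861) = 18942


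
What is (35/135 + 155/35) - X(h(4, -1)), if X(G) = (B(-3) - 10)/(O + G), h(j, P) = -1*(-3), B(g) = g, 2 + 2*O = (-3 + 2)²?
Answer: 9344/945 ≈ 9.8878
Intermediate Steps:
O = -½ (O = -1 + (-3 + 2)²/2 = -1 + (½)*(-1)² = -1 + (½)*1 = -1 + ½ = -½ ≈ -0.50000)
h(j, P) = 3
X(G) = -13/(-½ + G) (X(G) = (-3 - 10)/(-½ + G) = -13/(-½ + G))
(35/135 + 155/35) - X(h(4, -1)) = (35/135 + 155/35) - (-26)/(-1 + 2*3) = (35*(1/135) + 155*(1/35)) - (-26)/(-1 + 6) = (7/27 + 31/7) - (-26)/5 = 886/189 - (-26)/5 = 886/189 - 1*(-26/5) = 886/189 + 26/5 = 9344/945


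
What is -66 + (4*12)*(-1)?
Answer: -114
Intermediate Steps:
-66 + (4*12)*(-1) = -66 + 48*(-1) = -66 - 48 = -114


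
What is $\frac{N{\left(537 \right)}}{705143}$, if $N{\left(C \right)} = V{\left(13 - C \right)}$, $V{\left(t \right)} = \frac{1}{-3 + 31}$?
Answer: $\frac{1}{19744004} \approx 5.0648 \cdot 10^{-8}$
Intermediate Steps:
$V{\left(t \right)} = \frac{1}{28}$
$N{\left(C \right)} = \frac{1}{28}$
$\frac{N{\left(537 \right)}}{705143} = \frac{1}{28 \cdot 705143} = \frac{1}{28} \cdot \frac{1}{705143} = \frac{1}{19744004}$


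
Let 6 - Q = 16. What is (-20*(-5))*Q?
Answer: -1000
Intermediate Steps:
Q = -10 (Q = 6 - 1*16 = 6 - 16 = -10)
(-20*(-5))*Q = -20*(-5)*(-10) = 100*(-10) = -1000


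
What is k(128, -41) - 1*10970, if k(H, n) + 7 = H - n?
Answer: -10808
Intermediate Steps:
k(H, n) = -7 + H - n (k(H, n) = -7 + (H - n) = -7 + H - n)
k(128, -41) - 1*10970 = (-7 + 128 - 1*(-41)) - 1*10970 = (-7 + 128 + 41) - 10970 = 162 - 10970 = -10808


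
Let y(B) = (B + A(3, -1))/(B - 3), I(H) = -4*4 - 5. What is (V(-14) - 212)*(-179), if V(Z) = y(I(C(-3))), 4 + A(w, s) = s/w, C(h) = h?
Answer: 679663/18 ≈ 37759.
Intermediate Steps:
A(w, s) = -4 + s/w
I(H) = -21 (I(H) = -16 - 5 = -21)
y(B) = (-13/3 + B)/(-3 + B) (y(B) = (B + (-4 - 1/3))/(B - 3) = (B + (-4 - 1*⅓))/(-3 + B) = (B + (-4 - ⅓))/(-3 + B) = (B - 13/3)/(-3 + B) = (-13/3 + B)/(-3 + B))
V(Z) = 19/18 (V(Z) = (-13/3 - 21)/(-3 - 21) = -76/3/(-24) = -1/24*(-76/3) = 19/18)
(V(-14) - 212)*(-179) = (19/18 - 212)*(-179) = -3797/18*(-179) = 679663/18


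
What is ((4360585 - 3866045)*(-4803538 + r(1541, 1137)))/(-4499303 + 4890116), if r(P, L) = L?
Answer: -30063030260/4947 ≈ -6.0770e+6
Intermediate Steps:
((4360585 - 3866045)*(-4803538 + r(1541, 1137)))/(-4499303 + 4890116) = ((4360585 - 3866045)*(-4803538 + 1137))/(-4499303 + 4890116) = (494540*(-4802401))/390813 = -2374979390540*1/390813 = -30063030260/4947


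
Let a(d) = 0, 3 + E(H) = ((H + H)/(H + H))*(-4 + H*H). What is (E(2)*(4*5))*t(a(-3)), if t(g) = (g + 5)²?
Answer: -1500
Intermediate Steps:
E(H) = -7 + H² (E(H) = -3 + ((H + H)/(H + H))*(-4 + H*H) = -3 + ((2*H)/((2*H)))*(-4 + H²) = -3 + ((2*H)*(1/(2*H)))*(-4 + H²) = -3 + 1*(-4 + H²) = -3 + (-4 + H²) = -7 + H²)
t(g) = (5 + g)²
(E(2)*(4*5))*t(a(-3)) = ((-7 + 2²)*(4*5))*(5 + 0)² = ((-7 + 4)*20)*5² = -3*20*25 = -60*25 = -1500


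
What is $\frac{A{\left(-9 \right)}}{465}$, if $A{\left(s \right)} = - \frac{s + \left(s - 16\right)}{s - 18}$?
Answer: $- \frac{34}{12555} \approx -0.0027081$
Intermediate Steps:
$A{\left(s \right)} = - \frac{-16 + 2 s}{-18 + s}$ ($A{\left(s \right)} = - \frac{s + \left(s - 16\right)}{-18 + s} = - \frac{s + \left(-16 + s\right)}{-18 + s} = - \frac{-16 + 2 s}{-18 + s}$)
$\frac{A{\left(-9 \right)}}{465} = \frac{2 \frac{1}{-18 - 9} \left(8 - -9\right)}{465} = \frac{2 \left(8 + 9\right)}{-27} \cdot \frac{1}{465} = 2 \left(- \frac{1}{27}\right) 17 \cdot \frac{1}{465} = \left(- \frac{34}{27}\right) \frac{1}{465} = - \frac{34}{12555}$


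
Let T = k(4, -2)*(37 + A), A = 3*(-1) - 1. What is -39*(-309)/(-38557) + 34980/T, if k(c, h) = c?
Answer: 10205554/38557 ≈ 264.69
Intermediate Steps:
A = -4 (A = -3 - 1 = -4)
T = 132 (T = 4*(37 - 4) = 4*33 = 132)
-39*(-309)/(-38557) + 34980/T = -39*(-309)/(-38557) + 34980/132 = 12051*(-1/38557) + 34980*(1/132) = -12051/38557 + 265 = 10205554/38557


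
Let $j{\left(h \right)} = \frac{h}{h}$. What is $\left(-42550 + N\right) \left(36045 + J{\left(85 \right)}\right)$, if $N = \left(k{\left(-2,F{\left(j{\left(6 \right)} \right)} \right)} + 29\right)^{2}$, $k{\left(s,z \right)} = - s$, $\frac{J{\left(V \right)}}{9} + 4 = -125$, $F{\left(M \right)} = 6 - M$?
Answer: $-1450790676$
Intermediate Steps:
$j{\left(h \right)} = 1$
$J{\left(V \right)} = -1161$ ($J{\left(V \right)} = -36 + 9 \left(-125\right) = -36 - 1125 = -1161$)
$N = 961$ ($N = \left(\left(-1\right) \left(-2\right) + 29\right)^{2} = \left(2 + 29\right)^{2} = 31^{2} = 961$)
$\left(-42550 + N\right) \left(36045 + J{\left(85 \right)}\right) = \left(-42550 + 961\right) \left(36045 - 1161\right) = \left(-41589\right) 34884 = -1450790676$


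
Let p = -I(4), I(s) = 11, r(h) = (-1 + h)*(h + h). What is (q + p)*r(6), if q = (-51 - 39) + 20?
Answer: -4860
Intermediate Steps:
r(h) = 2*h*(-1 + h) (r(h) = (-1 + h)*(2*h) = 2*h*(-1 + h))
p = -11 (p = -1*11 = -11)
q = -70 (q = -90 + 20 = -70)
(q + p)*r(6) = (-70 - 11)*(2*6*(-1 + 6)) = -162*6*5 = -81*60 = -4860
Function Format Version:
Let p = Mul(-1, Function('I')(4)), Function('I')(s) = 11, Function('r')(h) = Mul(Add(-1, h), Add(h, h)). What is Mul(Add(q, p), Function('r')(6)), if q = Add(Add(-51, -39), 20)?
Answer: -4860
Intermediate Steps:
Function('r')(h) = Mul(2, h, Add(-1, h)) (Function('r')(h) = Mul(Add(-1, h), Mul(2, h)) = Mul(2, h, Add(-1, h)))
p = -11 (p = Mul(-1, 11) = -11)
q = -70 (q = Add(-90, 20) = -70)
Mul(Add(q, p), Function('r')(6)) = Mul(Add(-70, -11), Mul(2, 6, Add(-1, 6))) = Mul(-81, Mul(2, 6, 5)) = Mul(-81, 60) = -4860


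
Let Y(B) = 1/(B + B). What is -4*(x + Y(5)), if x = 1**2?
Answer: -22/5 ≈ -4.4000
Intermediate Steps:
Y(B) = 1/(2*B)
x = 1
-4*(x + Y(5)) = -4*(1 + (1/2)/5) = -4*(1 + (1/2)*(1/5)) = -4*(1 + 1/10) = -4*11/10 = -22/5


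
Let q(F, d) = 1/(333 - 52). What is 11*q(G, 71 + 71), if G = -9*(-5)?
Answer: 11/281 ≈ 0.039146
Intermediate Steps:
G = 45
q(F, d) = 1/281
11*q(G, 71 + 71) = 11*(1/281) = 11/281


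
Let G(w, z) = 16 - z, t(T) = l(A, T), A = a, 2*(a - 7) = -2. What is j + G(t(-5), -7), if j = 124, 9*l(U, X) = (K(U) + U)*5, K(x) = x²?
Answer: 147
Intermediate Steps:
a = 6 (a = 7 + (½)*(-2) = 7 - 1 = 6)
A = 6
l(U, X) = 5*U/9 + 5*U²/9 (l(U, X) = ((U² + U)*5)/9 = ((U + U²)*5)/9 = (5*U + 5*U²)/9 = 5*U/9 + 5*U²/9)
t(T) = 70/3 (t(T) = (5/9)*6*(1 + 6) = (5/9)*6*7 = 70/3)
j + G(t(-5), -7) = 124 + (16 - 1*(-7)) = 124 + (16 + 7) = 124 + 23 = 147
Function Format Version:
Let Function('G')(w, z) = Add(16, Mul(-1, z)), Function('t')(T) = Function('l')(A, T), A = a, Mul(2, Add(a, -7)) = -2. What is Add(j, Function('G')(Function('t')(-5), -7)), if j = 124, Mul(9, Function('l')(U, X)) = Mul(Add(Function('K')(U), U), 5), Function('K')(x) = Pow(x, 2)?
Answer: 147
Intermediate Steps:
a = 6 (a = Add(7, Mul(Rational(1, 2), -2)) = Add(7, -1) = 6)
A = 6
Function('l')(U, X) = Add(Mul(Rational(5, 9), U), Mul(Rational(5, 9), Pow(U, 2))) (Function('l')(U, X) = Mul(Rational(1, 9), Mul(Add(Pow(U, 2), U), 5)) = Mul(Rational(1, 9), Mul(Add(U, Pow(U, 2)), 5)) = Mul(Rational(1, 9), Add(Mul(5, U), Mul(5, Pow(U, 2)))) = Add(Mul(Rational(5, 9), U), Mul(Rational(5, 9), Pow(U, 2))))
Function('t')(T) = Rational(70, 3) (Function('t')(T) = Mul(Rational(5, 9), 6, Add(1, 6)) = Mul(Rational(5, 9), 6, 7) = Rational(70, 3))
Add(j, Function('G')(Function('t')(-5), -7)) = Add(124, Add(16, Mul(-1, -7))) = Add(124, Add(16, 7)) = Add(124, 23) = 147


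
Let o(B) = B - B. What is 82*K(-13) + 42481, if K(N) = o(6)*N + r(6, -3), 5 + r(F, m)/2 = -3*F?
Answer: 38709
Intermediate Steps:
r(F, m) = -10 - 6*F (r(F, m) = -10 + 2*(-3*F) = -10 - 6*F)
o(B) = 0
K(N) = -46 (K(N) = 0*N + (-10 - 6*6) = 0 + (-10 - 36) = 0 - 46 = -46)
82*K(-13) + 42481 = 82*(-46) + 42481 = -3772 + 42481 = 38709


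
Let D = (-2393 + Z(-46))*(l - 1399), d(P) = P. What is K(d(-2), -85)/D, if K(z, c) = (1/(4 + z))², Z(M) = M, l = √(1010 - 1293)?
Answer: 1399/19097213904 + I*√283/19097213904 ≈ 7.3257e-8 + 8.8089e-10*I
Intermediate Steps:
l = I*√283 (l = √(-283) = I*√283 ≈ 16.823*I)
K(z, c) = (4 + z)⁻²
D = 3412161 - 2439*I*√283 (D = (-2393 - 46)*(I*√283 - 1399) = -2439*(-1399 + I*√283) = 3412161 - 2439*I*√283 ≈ 3.4122e+6 - 41030.0*I)
K(d(-2), -85)/D = 1/((4 - 2)²*(3412161 - 2439*I*√283)) = 1/(2²*(3412161 - 2439*I*√283)) = 1/(4*(3412161 - 2439*I*√283))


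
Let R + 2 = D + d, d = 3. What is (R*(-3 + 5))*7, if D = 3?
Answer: 56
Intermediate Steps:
R = 4 (R = -2 + (3 + 3) = -2 + 6 = 4)
(R*(-3 + 5))*7 = (4*(-3 + 5))*7 = (4*2)*7 = 8*7 = 56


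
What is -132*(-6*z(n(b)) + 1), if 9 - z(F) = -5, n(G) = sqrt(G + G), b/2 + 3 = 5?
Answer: 10956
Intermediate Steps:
b = 4 (b = -6 + 2*5 = -6 + 10 = 4)
n(G) = sqrt(2)*sqrt(G) (n(G) = sqrt(2*G) = sqrt(2)*sqrt(G))
z(F) = 14 (z(F) = 9 - 1*(-5) = 9 + 5 = 14)
-132*(-6*z(n(b)) + 1) = -132*(-6*14 + 1) = -132*(-84 + 1) = -132*(-83) = 10956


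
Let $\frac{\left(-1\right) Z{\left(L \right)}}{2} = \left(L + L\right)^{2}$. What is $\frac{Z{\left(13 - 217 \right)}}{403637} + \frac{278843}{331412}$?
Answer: $\frac{2215017655}{133770145444} \approx 0.016558$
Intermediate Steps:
$Z{\left(L \right)} = - 8 L^{2}$ ($Z{\left(L \right)} = - 2 \left(L + L\right)^{2} = - 2 \left(2 L\right)^{2} = - 2 \cdot 4 L^{2} = - 8 L^{2}$)
$\frac{Z{\left(13 - 217 \right)}}{403637} + \frac{278843}{331412} = \frac{\left(-8\right) \left(13 - 217\right)^{2}}{403637} + \frac{278843}{331412} = - 8 \left(13 - 217\right)^{2} \cdot \frac{1}{403637} + 278843 \cdot \frac{1}{331412} = - 8 \left(13 - 217\right)^{2} \cdot \frac{1}{403637} + \frac{278843}{331412} = - 8 \left(-204\right)^{2} \cdot \frac{1}{403637} + \frac{278843}{331412} = \left(-8\right) 41616 \cdot \frac{1}{403637} + \frac{278843}{331412} = \left(-332928\right) \frac{1}{403637} + \frac{278843}{331412} = - \frac{332928}{403637} + \frac{278843}{331412} = \frac{2215017655}{133770145444}$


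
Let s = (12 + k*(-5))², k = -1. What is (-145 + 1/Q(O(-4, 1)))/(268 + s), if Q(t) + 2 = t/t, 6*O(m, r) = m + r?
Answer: -146/557 ≈ -0.26212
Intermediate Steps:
O(m, r) = m/6 + r/6 (O(m, r) = (m + r)/6 = m/6 + r/6)
Q(t) = -1 (Q(t) = -2 + t/t = -2 + 1 = -1)
s = 289 (s = (12 - 1*(-5))² = (12 + 5)² = 17² = 289)
(-145 + 1/Q(O(-4, 1)))/(268 + s) = (-145 + 1/(-1))/(268 + 289) = (-145 - 1)/557 = -146*1/557 = -146/557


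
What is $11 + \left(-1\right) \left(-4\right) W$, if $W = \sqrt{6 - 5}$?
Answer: $15$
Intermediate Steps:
$W = 1$ ($W = \sqrt{1} = 1$)
$11 + \left(-1\right) \left(-4\right) W = 11 + \left(-1\right) \left(-4\right) 1 = 11 + 4 \cdot 1 = 11 + 4 = 15$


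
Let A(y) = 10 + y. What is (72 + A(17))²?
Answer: 9801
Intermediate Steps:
(72 + A(17))² = (72 + (10 + 17))² = (72 + 27)² = 99² = 9801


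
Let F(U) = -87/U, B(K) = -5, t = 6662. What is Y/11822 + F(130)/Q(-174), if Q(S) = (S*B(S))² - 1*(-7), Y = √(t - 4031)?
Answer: -87/98397910 + √2631/11822 ≈ 0.0043379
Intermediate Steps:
Y = √2631 (Y = √(6662 - 4031) = √2631 ≈ 51.293)
Q(S) = 7 + 25*S² (Q(S) = (S*(-5))² - 1*(-7) = (-5*S)² + 7 = 25*S² + 7 = 7 + 25*S²)
Y/11822 + F(130)/Q(-174) = √2631/11822 + (-87/130)/(7 + 25*(-174)²) = √2631*(1/11822) + (-87*1/130)/(7 + 25*30276) = √2631/11822 - 87/(130*(7 + 756900)) = √2631/11822 - 87/130/756907 = √2631/11822 - 87/130*1/756907 = √2631/11822 - 87/98397910 = -87/98397910 + √2631/11822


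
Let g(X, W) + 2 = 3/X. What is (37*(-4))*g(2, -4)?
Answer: 74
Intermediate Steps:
g(X, W) = -2 + 3/X
(37*(-4))*g(2, -4) = (37*(-4))*(-2 + 3/2) = -148*(-2 + 3*(½)) = -148*(-2 + 3/2) = -148*(-½) = 74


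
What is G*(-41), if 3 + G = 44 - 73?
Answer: 1312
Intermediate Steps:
G = -32 (G = -3 + (44 - 73) = -3 - 29 = -32)
G*(-41) = -32*(-41) = 1312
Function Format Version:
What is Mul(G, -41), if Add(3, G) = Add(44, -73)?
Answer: 1312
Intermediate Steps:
G = -32 (G = Add(-3, Add(44, -73)) = Add(-3, -29) = -32)
Mul(G, -41) = Mul(-32, -41) = 1312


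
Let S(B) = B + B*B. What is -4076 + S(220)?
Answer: 44544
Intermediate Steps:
S(B) = B + B**2
-4076 + S(220) = -4076 + 220*(1 + 220) = -4076 + 220*221 = -4076 + 48620 = 44544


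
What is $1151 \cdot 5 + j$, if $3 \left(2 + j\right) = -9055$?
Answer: $\frac{8204}{3} \approx 2734.7$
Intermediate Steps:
$j = - \frac{9061}{3}$ ($j = -2 + \frac{1}{3} \left(-9055\right) = -2 - \frac{9055}{3} = - \frac{9061}{3} \approx -3020.3$)
$1151 \cdot 5 + j = 1151 \cdot 5 - \frac{9061}{3} = 5755 - \frac{9061}{3} = \frac{8204}{3}$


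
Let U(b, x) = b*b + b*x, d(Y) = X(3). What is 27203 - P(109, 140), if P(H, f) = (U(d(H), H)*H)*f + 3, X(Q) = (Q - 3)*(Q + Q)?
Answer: 27200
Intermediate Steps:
X(Q) = 2*Q*(-3 + Q) (X(Q) = (-3 + Q)*(2*Q) = 2*Q*(-3 + Q))
d(Y) = 0 (d(Y) = 2*3*(-3 + 3) = 2*3*0 = 0)
U(b, x) = b² + b*x
P(H, f) = 3 (P(H, f) = ((0*(0 + H))*H)*f + 3 = ((0*H)*H)*f + 3 = (0*H)*f + 3 = 0*f + 3 = 0 + 3 = 3)
27203 - P(109, 140) = 27203 - 1*3 = 27203 - 3 = 27200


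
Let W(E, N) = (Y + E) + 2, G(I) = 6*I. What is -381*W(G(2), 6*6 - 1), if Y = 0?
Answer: -5334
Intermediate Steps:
W(E, N) = 2 + E (W(E, N) = (0 + E) + 2 = E + 2 = 2 + E)
-381*W(G(2), 6*6 - 1) = -381*(2 + 6*2) = -381*(2 + 12) = -381*14 = -5334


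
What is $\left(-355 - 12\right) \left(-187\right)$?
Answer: $68629$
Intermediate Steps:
$\left(-355 - 12\right) \left(-187\right) = \left(-367\right) \left(-187\right) = 68629$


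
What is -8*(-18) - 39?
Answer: 105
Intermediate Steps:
-8*(-18) - 39 = 144 - 39 = 105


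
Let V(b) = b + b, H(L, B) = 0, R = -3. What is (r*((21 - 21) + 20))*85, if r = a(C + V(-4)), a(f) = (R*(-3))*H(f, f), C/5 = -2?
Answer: 0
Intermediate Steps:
C = -10 (C = 5*(-2) = -10)
V(b) = 2*b
a(f) = 0 (a(f) = -3*(-3)*0 = 9*0 = 0)
r = 0
(r*((21 - 21) + 20))*85 = (0*((21 - 21) + 20))*85 = (0*(0 + 20))*85 = (0*20)*85 = 0*85 = 0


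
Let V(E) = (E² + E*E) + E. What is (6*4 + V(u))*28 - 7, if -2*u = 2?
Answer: 693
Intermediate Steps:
u = -1 (u = -½*2 = -1)
V(E) = E + 2*E² (V(E) = (E² + E²) + E = 2*E² + E = E + 2*E²)
(6*4 + V(u))*28 - 7 = (6*4 - (1 + 2*(-1)))*28 - 7 = (24 - (1 - 2))*28 - 7 = (24 - 1*(-1))*28 - 7 = (24 + 1)*28 - 7 = 25*28 - 7 = 700 - 7 = 693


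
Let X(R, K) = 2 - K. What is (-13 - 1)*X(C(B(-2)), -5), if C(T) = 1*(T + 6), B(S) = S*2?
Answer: -98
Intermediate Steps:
B(S) = 2*S
C(T) = 6 + T (C(T) = 1*(6 + T) = 6 + T)
(-13 - 1)*X(C(B(-2)), -5) = (-13 - 1)*(2 - 1*(-5)) = -14*(2 + 5) = -14*7 = -98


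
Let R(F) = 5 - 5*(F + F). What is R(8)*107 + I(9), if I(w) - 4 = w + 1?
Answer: -8011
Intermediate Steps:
I(w) = 5 + w (I(w) = 4 + (w + 1) = 4 + (1 + w) = 5 + w)
R(F) = 5 - 10*F
R(8)*107 + I(9) = (5 - 10*8)*107 + (5 + 9) = (5 - 80)*107 + 14 = -75*107 + 14 = -8025 + 14 = -8011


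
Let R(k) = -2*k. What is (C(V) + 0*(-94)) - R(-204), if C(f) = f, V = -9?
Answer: -417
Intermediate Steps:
(C(V) + 0*(-94)) - R(-204) = (-9 + 0*(-94)) - (-2)*(-204) = (-9 + 0) - 1*408 = -9 - 408 = -417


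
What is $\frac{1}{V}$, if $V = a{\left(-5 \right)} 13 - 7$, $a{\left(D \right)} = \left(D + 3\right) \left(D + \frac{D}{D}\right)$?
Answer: $\frac{1}{97} \approx 0.010309$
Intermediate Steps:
$a{\left(D \right)} = \left(1 + D\right) \left(3 + D\right)$ ($a{\left(D \right)} = \left(3 + D\right) \left(D + 1\right) = \left(3 + D\right) \left(1 + D\right) = \left(1 + D\right) \left(3 + D\right)$)
$V = 97$ ($V = \left(3 + \left(-5\right)^{2} + 4 \left(-5\right)\right) 13 - 7 = \left(3 + 25 - 20\right) 13 - 7 = 8 \cdot 13 - 7 = 104 - 7 = 97$)
$\frac{1}{V} = \frac{1}{97}$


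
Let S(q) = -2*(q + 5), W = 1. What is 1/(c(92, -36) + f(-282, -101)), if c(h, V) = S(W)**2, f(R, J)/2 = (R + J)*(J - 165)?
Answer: 1/203900 ≈ 4.9044e-6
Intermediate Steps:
S(q) = -10 - 2*q (S(q) = -2*(5 + q) = -10 - 2*q)
f(R, J) = 2*(-165 + J)*(J + R) (f(R, J) = 2*((R + J)*(J - 165)) = 2*((J + R)*(-165 + J)) = 2*((-165 + J)*(J + R)) = 2*(-165 + J)*(J + R))
c(h, V) = 144 (c(h, V) = (-10 - 2*1)**2 = (-10 - 2)**2 = (-12)**2 = 144)
1/(c(92, -36) + f(-282, -101)) = 1/(144 + (-330*(-101) - 330*(-282) + 2*(-101)**2 + 2*(-101)*(-282))) = 1/(144 + (33330 + 93060 + 2*10201 + 56964)) = 1/(144 + (33330 + 93060 + 20402 + 56964)) = 1/(144 + 203756) = 1/203900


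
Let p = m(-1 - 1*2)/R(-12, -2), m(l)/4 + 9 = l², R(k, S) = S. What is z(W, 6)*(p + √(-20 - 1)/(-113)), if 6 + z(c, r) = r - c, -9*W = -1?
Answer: I*√21/1017 ≈ 0.004506*I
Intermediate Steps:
W = ⅑ (W = -⅑*(-1) = ⅑ ≈ 0.11111)
m(l) = -36 + 4*l²
z(c, r) = -6 + r - c (z(c, r) = -6 + (r - c) = -6 + r - c)
p = 0 (p = (-36 + 4*(-1 - 1*2)²)/(-2) = (-36 + 4*(-1 - 2)²)*(-½) = (-36 + 4*(-3)²)*(-½) = (-36 + 4*9)*(-½) = (-36 + 36)*(-½) = 0*(-½) = 0)
z(W, 6)*(p + √(-20 - 1)/(-113)) = (-6 + 6 - 1*⅑)*(0 + √(-20 - 1)/(-113)) = (-6 + 6 - ⅑)*(0 + √(-21)*(-1/113)) = -(0 + (I*√21)*(-1/113))/9 = -(0 - I*√21/113)/9 = -(-1)*I*√21/1017 = I*√21/1017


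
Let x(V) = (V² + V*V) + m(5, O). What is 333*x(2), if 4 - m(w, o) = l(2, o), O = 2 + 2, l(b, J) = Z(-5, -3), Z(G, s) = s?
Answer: 4995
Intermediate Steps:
l(b, J) = -3
O = 4
m(w, o) = 7 (m(w, o) = 4 - 1*(-3) = 4 + 3 = 7)
x(V) = 7 + 2*V² (x(V) = (V² + V*V) + 7 = (V² + V²) + 7 = 2*V² + 7 = 7 + 2*V²)
333*x(2) = 333*(7 + 2*2²) = 333*(7 + 2*4) = 333*(7 + 8) = 333*15 = 4995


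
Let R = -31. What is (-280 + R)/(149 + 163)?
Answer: -311/312 ≈ -0.99679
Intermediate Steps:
(-280 + R)/(149 + 163) = (-280 - 31)/(149 + 163) = -311/312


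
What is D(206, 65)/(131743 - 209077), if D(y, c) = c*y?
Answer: -6695/38667 ≈ -0.17315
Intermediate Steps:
D(206, 65)/(131743 - 209077) = (65*206)/(131743 - 209077) = 13390/(-77334) = 13390*(-1/77334) = -6695/38667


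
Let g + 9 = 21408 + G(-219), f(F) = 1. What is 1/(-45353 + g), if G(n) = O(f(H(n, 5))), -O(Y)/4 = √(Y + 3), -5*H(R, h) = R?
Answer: -1/23962 ≈ -4.1733e-5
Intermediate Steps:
H(R, h) = -R/5
O(Y) = -4*√(3 + Y) (O(Y) = -4*√(Y + 3) = -4*√(3 + Y))
G(n) = -8 (G(n) = -4*√(3 + 1) = -4*√4 = -4*2 = -8)
g = 21391 (g = -9 + (21408 - 8) = -9 + 21400 = 21391)
1/(-45353 + g) = 1/(-45353 + 21391) = 1/(-23962) = -1/23962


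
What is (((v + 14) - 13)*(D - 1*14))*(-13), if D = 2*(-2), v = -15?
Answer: -3276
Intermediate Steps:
D = -4
(((v + 14) - 13)*(D - 1*14))*(-13) = (((-15 + 14) - 13)*(-4 - 1*14))*(-13) = ((-1 - 13)*(-4 - 14))*(-13) = -14*(-18)*(-13) = 252*(-13) = -3276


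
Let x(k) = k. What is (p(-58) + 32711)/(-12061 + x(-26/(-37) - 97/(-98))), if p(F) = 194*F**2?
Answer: -2484995702/43727049 ≈ -56.830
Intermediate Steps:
(p(-58) + 32711)/(-12061 + x(-26/(-37) - 97/(-98))) = (194*(-58)**2 + 32711)/(-12061 + (-26/(-37) - 97/(-98))) = (194*3364 + 32711)/(-12061 + (-26*(-1/37) - 97*(-1/98))) = (652616 + 32711)/(-12061 + (26/37 + 97/98)) = 685327/(-12061 + 6137/3626) = 685327/(-43727049/3626) = 685327*(-3626/43727049) = -2484995702/43727049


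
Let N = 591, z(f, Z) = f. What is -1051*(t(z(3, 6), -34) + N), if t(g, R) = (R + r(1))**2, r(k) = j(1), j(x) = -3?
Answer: -2059960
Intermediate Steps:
r(k) = -3
t(g, R) = (-3 + R)**2 (t(g, R) = (R - 3)**2 = (-3 + R)**2)
-1051*(t(z(3, 6), -34) + N) = -1051*((-3 - 34)**2 + 591) = -1051*((-37)**2 + 591) = -1051*(1369 + 591) = -1051*1960 = -2059960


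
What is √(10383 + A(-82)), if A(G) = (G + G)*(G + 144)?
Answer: √215 ≈ 14.663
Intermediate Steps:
A(G) = 2*G*(144 + G) (A(G) = (2*G)*(144 + G) = 2*G*(144 + G))
√(10383 + A(-82)) = √(10383 + 2*(-82)*(144 - 82)) = √(10383 + 2*(-82)*62) = √(10383 - 10168) = √215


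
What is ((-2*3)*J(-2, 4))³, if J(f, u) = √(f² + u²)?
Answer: -8640*√5 ≈ -19320.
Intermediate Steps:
((-2*3)*J(-2, 4))³ = ((-2*3)*√((-2)² + 4²))³ = (-6*√(4 + 16))³ = (-12*√5)³ = -8640*√5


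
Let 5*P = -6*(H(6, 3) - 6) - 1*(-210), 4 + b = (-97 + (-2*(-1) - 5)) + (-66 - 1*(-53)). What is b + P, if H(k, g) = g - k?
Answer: -321/5 ≈ -64.200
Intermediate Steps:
b = -117 (b = -4 + ((-97 + (-2*(-1) - 5)) + (-66 - 1*(-53))) = -4 + ((-97 + (2 - 5)) + (-66 + 53)) = -4 + ((-97 - 3) - 13) = -4 + (-100 - 13) = -4 - 113 = -117)
P = 264/5 (P = (-6*((3 - 1*6) - 6) - 1*(-210))/5 = (-6*((3 - 6) - 6) + 210)/5 = (-6*(-3 - 6) + 210)/5 = (-6*(-9) + 210)/5 = (54 + 210)/5 = (⅕)*264 = 264/5 ≈ 52.800)
b + P = -117 + 264/5 = -321/5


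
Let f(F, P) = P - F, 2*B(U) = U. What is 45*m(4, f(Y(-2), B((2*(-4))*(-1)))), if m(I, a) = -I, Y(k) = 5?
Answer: -180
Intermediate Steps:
B(U) = U/2
45*m(4, f(Y(-2), B((2*(-4))*(-1)))) = 45*(-1*4) = 45*(-4) = -180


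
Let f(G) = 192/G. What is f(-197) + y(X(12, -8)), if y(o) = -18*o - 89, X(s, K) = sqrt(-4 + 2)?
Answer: -17725/197 - 18*I*sqrt(2) ≈ -89.975 - 25.456*I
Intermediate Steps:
X(s, K) = I*sqrt(2) (X(s, K) = sqrt(-2) = I*sqrt(2))
y(o) = -89 - 18*o
f(-197) + y(X(12, -8)) = 192/(-197) + (-89 - 18*I*sqrt(2)) = 192*(-1/197) + (-89 - 18*I*sqrt(2)) = -192/197 + (-89 - 18*I*sqrt(2)) = -17725/197 - 18*I*sqrt(2)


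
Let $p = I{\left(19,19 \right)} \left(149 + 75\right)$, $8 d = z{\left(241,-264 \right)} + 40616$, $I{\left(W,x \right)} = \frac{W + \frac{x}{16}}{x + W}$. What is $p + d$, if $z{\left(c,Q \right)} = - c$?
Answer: $\frac{41327}{8} \approx 5165.9$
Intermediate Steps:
$I{\left(W,x \right)} = \frac{W + \frac{x}{16}}{W + x}$ ($I{\left(W,x \right)} = \frac{W + x \frac{1}{16}}{W + x} = \frac{W + \frac{x}{16}}{W + x}$)
$d = \frac{40375}{8}$ ($d = \frac{\left(-1\right) 241 + 40616}{8} = \frac{-241 + 40616}{8} = \frac{1}{8} \cdot 40375 = \frac{40375}{8} \approx 5046.9$)
$p = 119$ ($p = \frac{19 + \frac{1}{16} \cdot 19}{19 + 19} \left(149 + 75\right) = \frac{19 + \frac{19}{16}}{38} \cdot 224 = \frac{1}{38} \cdot \frac{323}{16} \cdot 224 = \frac{17}{32} \cdot 224 = 119$)
$p + d = 119 + \frac{40375}{8} = \frac{41327}{8}$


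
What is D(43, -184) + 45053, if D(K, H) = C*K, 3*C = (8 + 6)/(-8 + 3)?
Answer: 675193/15 ≈ 45013.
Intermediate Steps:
C = -14/15 (C = ((8 + 6)/(-8 + 3))/3 = (14/(-5))/3 = (14*(-⅕))/3 = (⅓)*(-14/5) = -14/15 ≈ -0.93333)
D(K, H) = -14*K/15
D(43, -184) + 45053 = -14/15*43 + 45053 = -602/15 + 45053 = 675193/15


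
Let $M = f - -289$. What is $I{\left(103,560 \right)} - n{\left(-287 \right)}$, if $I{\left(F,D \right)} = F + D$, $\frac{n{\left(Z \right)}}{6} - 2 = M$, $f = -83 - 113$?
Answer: $93$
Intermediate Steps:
$f = -196$ ($f = -83 - 113 = -196$)
$M = 93$ ($M = -196 - -289 = -196 + 289 = 93$)
$n{\left(Z \right)} = 570$ ($n{\left(Z \right)} = 12 + 6 \cdot 93 = 12 + 558 = 570$)
$I{\left(F,D \right)} = D + F$
$I{\left(103,560 \right)} - n{\left(-287 \right)} = \left(560 + 103\right) - 570 = 663 - 570 = 93$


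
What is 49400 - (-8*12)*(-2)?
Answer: 49208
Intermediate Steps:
49400 - (-8*12)*(-2) = 49400 - (-96)*(-2) = 49400 - 1*192 = 49400 - 192 = 49208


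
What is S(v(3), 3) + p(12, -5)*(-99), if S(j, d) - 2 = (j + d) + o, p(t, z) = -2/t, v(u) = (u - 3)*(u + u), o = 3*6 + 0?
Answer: 79/2 ≈ 39.500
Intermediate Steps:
o = 18 (o = 18 + 0 = 18)
v(u) = 2*u*(-3 + u) (v(u) = (-3 + u)*(2*u) = 2*u*(-3 + u))
S(j, d) = 20 + d + j (S(j, d) = 2 + ((j + d) + 18) = 2 + ((d + j) + 18) = 2 + (18 + d + j) = 20 + d + j)
S(v(3), 3) + p(12, -5)*(-99) = (20 + 3 + 2*3*(-3 + 3)) - 2/12*(-99) = (20 + 3 + 2*3*0) - 2*1/12*(-99) = (20 + 3 + 0) - ⅙*(-99) = 23 + 33/2 = 79/2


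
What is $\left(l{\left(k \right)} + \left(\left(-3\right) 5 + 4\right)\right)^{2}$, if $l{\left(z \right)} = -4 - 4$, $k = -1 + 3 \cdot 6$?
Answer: $361$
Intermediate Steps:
$k = 17$ ($k = -1 + 18 = 17$)
$l{\left(z \right)} = -8$
$\left(l{\left(k \right)} + \left(\left(-3\right) 5 + 4\right)\right)^{2} = \left(-8 + \left(\left(-3\right) 5 + 4\right)\right)^{2} = \left(-8 + \left(-15 + 4\right)\right)^{2} = \left(-8 - 11\right)^{2} = \left(-19\right)^{2} = 361$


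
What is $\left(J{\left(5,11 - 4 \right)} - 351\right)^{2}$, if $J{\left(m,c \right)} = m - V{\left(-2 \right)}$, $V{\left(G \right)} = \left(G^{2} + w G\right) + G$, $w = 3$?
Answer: $116964$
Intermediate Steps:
$V{\left(G \right)} = G^{2} + 4 G$ ($V{\left(G \right)} = \left(G^{2} + 3 G\right) + G = G^{2} + 4 G$)
$J{\left(m,c \right)} = 4 + m$ ($J{\left(m,c \right)} = m - - 2 \left(4 - 2\right) = m - \left(-2\right) 2 = m - -4 = m + 4 = 4 + m$)
$\left(J{\left(5,11 - 4 \right)} - 351\right)^{2} = \left(\left(4 + 5\right) - 351\right)^{2} = \left(9 - 351\right)^{2} = \left(-342\right)^{2} = 116964$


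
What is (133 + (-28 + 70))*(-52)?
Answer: -9100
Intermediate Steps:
(133 + (-28 + 70))*(-52) = (133 + 42)*(-52) = 175*(-52) = -9100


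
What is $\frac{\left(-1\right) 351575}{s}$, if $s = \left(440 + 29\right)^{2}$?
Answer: $- \frac{7175}{4489} \approx -1.5984$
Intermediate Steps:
$s = 219961$ ($s = 469^{2} = 219961$)
$\frac{\left(-1\right) 351575}{s} = \frac{\left(-1\right) 351575}{219961} = \left(-351575\right) \frac{1}{219961} = - \frac{7175}{4489}$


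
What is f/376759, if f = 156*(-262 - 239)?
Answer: -78156/376759 ≈ -0.20744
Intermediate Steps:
f = -78156 (f = 156*(-501) = -78156)
f/376759 = -78156/376759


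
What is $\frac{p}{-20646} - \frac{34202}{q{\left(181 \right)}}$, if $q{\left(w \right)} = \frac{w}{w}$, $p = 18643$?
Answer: $- \frac{706153135}{20646} \approx -34203.0$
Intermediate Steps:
$q{\left(w \right)} = 1$
$\frac{p}{-20646} - \frac{34202}{q{\left(181 \right)}} = \frac{18643}{-20646} - \frac{34202}{1} = 18643 \left(- \frac{1}{20646}\right) - 34202 = - \frac{18643}{20646} - 34202 = - \frac{706153135}{20646}$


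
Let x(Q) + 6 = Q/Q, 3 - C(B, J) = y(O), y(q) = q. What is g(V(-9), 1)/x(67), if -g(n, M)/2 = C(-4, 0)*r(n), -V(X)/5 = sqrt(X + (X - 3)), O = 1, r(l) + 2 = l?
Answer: -8/5 - 4*I*sqrt(21) ≈ -1.6 - 18.33*I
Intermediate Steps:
r(l) = -2 + l
C(B, J) = 2 (C(B, J) = 3 - 1*1 = 3 - 1 = 2)
V(X) = -5*sqrt(-3 + 2*X) (V(X) = -5*sqrt(X + (X - 3)) = -5*sqrt(X + (-3 + X)) = -5*sqrt(-3 + 2*X))
x(Q) = -5 (x(Q) = -6 + Q/Q = -6 + 1 = -5)
g(n, M) = 8 - 4*n (g(n, M) = -4*(-2 + n) = -2*(-4 + 2*n) = 8 - 4*n)
g(V(-9), 1)/x(67) = (8 - (-20)*sqrt(-3 + 2*(-9)))/(-5) = (8 - (-20)*sqrt(-3 - 18))*(-1/5) = (8 - (-20)*sqrt(-21))*(-1/5) = (8 - (-20)*I*sqrt(21))*(-1/5) = (8 + 20*I*sqrt(21))*(-1/5) = -8/5 - 4*I*sqrt(21)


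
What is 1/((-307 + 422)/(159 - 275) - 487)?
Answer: -116/56607 ≈ -0.0020492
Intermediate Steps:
1/((-307 + 422)/(159 - 275) - 487) = 1/(115/(-116) - 487) = 1/(115*(-1/116) - 487) = 1/(-115/116 - 487) = 1/(-56607/116) = -116/56607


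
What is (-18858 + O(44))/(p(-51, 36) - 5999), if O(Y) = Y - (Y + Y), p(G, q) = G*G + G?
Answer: 18902/3449 ≈ 5.4804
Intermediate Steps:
p(G, q) = G + G² (p(G, q) = G² + G = G + G²)
O(Y) = -Y (O(Y) = Y - 2*Y = -Y)
(-18858 + O(44))/(p(-51, 36) - 5999) = (-18858 - 1*44)/(-51*(1 - 51) - 5999) = (-18858 - 44)/(-51*(-50) - 5999) = -18902/(2550 - 5999) = -18902/(-3449) = -18902*(-1/3449) = 18902/3449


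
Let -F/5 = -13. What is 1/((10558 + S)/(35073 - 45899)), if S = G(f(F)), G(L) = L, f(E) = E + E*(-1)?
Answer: -5413/5279 ≈ -1.0254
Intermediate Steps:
F = 65 (F = -5*(-13) = 65)
f(E) = 0 (f(E) = E - E = 0)
S = 0
1/((10558 + S)/(35073 - 45899)) = 1/((10558 + 0)/(35073 - 45899)) = 1/(10558/(-10826)) = 1/(10558*(-1/10826)) = 1/(-5279/5413) = -5413/5279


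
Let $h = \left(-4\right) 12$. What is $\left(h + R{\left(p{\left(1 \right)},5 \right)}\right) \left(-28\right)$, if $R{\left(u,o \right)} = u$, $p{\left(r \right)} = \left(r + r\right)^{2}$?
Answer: $1232$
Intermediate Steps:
$p{\left(r \right)} = 4 r^{2}$ ($p{\left(r \right)} = \left(2 r\right)^{2} = 4 r^{2}$)
$h = -48$
$\left(h + R{\left(p{\left(1 \right)},5 \right)}\right) \left(-28\right) = \left(-48 + 4 \cdot 1^{2}\right) \left(-28\right) = \left(-48 + 4 \cdot 1\right) \left(-28\right) = \left(-48 + 4\right) \left(-28\right) = \left(-44\right) \left(-28\right) = 1232$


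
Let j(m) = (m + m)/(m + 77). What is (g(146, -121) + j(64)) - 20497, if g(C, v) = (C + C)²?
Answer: 9132275/141 ≈ 64768.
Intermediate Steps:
j(m) = 2*m/(77 + m) (j(m) = (2*m)/(77 + m) = 2*m/(77 + m))
g(C, v) = 4*C² (g(C, v) = (2*C)² = 4*C²)
(g(146, -121) + j(64)) - 20497 = (4*146² + 2*64/(77 + 64)) - 20497 = (4*21316 + 2*64/141) - 20497 = (85264 + 2*64*(1/141)) - 20497 = (85264 + 128/141) - 20497 = 12022352/141 - 20497 = 9132275/141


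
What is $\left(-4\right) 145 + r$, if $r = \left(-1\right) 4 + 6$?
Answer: $-578$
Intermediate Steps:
$r = 2$ ($r = -4 + 6 = 2$)
$\left(-4\right) 145 + r = \left(-4\right) 145 + 2 = -580 + 2 = -578$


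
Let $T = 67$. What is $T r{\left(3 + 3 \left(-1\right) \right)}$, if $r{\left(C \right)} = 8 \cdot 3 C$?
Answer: $0$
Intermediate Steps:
$r{\left(C \right)} = 24 C$
$T r{\left(3 + 3 \left(-1\right) \right)} = 67 \cdot 24 \left(3 + 3 \left(-1\right)\right) = 67 \cdot 24 \left(3 - 3\right) = 67 \cdot 24 \cdot 0 = 67 \cdot 0 = 0$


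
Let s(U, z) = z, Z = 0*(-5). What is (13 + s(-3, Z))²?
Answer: 169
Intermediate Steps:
Z = 0
(13 + s(-3, Z))² = (13 + 0)² = 13² = 169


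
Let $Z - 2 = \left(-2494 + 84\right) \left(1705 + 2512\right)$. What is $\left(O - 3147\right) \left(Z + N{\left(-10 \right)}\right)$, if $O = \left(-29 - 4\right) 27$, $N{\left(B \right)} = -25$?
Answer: $41038165734$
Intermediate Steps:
$Z = -10162968$ ($Z = 2 + \left(-2494 + 84\right) \left(1705 + 2512\right) = 2 - 10162970 = -10162968$)
$O = -891$ ($O = \left(-33\right) 27 = -891$)
$\left(O - 3147\right) \left(Z + N{\left(-10 \right)}\right) = \left(-891 - 3147\right) \left(-10162968 - 25\right) = \left(-4038\right) \left(-10162993\right) = 41038165734$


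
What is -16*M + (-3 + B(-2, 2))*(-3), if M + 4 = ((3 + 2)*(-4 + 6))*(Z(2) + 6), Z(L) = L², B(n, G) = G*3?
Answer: -1545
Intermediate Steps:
B(n, G) = 3*G
M = 96 (M = -4 + ((3 + 2)*(-4 + 6))*(2² + 6) = -4 + (5*2)*(4 + 6) = -4 + 10*10 = -4 + 100 = 96)
-16*M + (-3 + B(-2, 2))*(-3) = -16*96 + (-3 + 3*2)*(-3) = -1536 + (-3 + 6)*(-3) = -1536 + 3*(-3) = -1536 - 9 = -1545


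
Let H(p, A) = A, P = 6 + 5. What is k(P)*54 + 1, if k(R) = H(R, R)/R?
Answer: 55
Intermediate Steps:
P = 11
k(R) = 1 (k(R) = R/R = 1)
k(P)*54 + 1 = 1*54 + 1 = 54 + 1 = 55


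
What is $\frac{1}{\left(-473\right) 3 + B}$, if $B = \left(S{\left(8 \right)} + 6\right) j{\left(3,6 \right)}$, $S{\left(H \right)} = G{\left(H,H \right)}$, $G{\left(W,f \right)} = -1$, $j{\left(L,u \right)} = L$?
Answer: $- \frac{1}{1404} \approx -0.00071225$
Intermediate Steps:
$S{\left(H \right)} = -1$
$B = 15$ ($B = \left(-1 + 6\right) 3 = 5 \cdot 3 = 15$)
$\frac{1}{\left(-473\right) 3 + B} = \frac{1}{\left(-473\right) 3 + 15} = \frac{1}{-1419 + 15} = \frac{1}{-1404} = - \frac{1}{1404}$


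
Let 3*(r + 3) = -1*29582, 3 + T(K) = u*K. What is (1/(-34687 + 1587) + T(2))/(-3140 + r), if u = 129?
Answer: -25321497/1291264100 ≈ -0.019610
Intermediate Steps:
T(K) = -3 + 129*K
r = -29591/3 (r = -3 + (-1*29582)/3 = -3 + (⅓)*(-29582) = -3 - 29582/3 = -29591/3 ≈ -9863.7)
(1/(-34687 + 1587) + T(2))/(-3140 + r) = (1/(-34687 + 1587) + (-3 + 129*2))/(-3140 - 29591/3) = (1/(-33100) + (-3 + 258))/(-39011/3) = (-1/33100 + 255)*(-3/39011) = (8440499/33100)*(-3/39011) = -25321497/1291264100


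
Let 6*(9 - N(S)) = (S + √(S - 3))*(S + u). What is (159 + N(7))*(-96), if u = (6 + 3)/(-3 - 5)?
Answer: -15282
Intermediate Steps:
u = -9/8 (u = 9/(-8) = 9*(-⅛) = -9/8 ≈ -1.1250)
N(S) = 9 - (-9/8 + S)*(S + √(-3 + S))/6 (N(S) = 9 - (S + √(S - 3))*(S - 9/8)/6 = 9 - (S + √(-3 + S))*(-9/8 + S)/6 = 9 - (-9/8 + S)*(S + √(-3 + S))/6)
(159 + N(7))*(-96) = (159 + (9 - ⅙*7² + (3/16)*7 + 3*√(-3 + 7)/16 - ⅙*7*√(-3 + 7)))*(-96) = (159 + (9 - ⅙*49 + 21/16 + 3*√4/16 - ⅙*7*√4))*(-96) = (159 + (9 - 49/6 + 21/16 + (3/16)*2 - ⅙*7*2))*(-96) = (159 + (9 - 49/6 + 21/16 + 3/8 - 7/3))*(-96) = (159 + 3/16)*(-96) = (2547/16)*(-96) = -15282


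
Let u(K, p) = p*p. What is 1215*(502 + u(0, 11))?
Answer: 756945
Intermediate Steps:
u(K, p) = p**2
1215*(502 + u(0, 11)) = 1215*(502 + 11**2) = 1215*(502 + 121) = 1215*623 = 756945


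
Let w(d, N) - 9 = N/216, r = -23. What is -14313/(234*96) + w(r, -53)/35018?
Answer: -19269845/30255552 ≈ -0.63690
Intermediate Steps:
w(d, N) = 9 + N/216
-14313/(234*96) + w(r, -53)/35018 = -14313/(234*96) + (9 + (1/216)*(-53))/35018 = -14313/22464 + (9 - 53/216)*(1/35018) = -14313*1/22464 + (1891/216)*(1/35018) = -367/576 + 1891/7563888 = -19269845/30255552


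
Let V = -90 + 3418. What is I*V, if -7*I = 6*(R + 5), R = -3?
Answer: -39936/7 ≈ -5705.1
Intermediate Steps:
I = -12/7 (I = -6*(-3 + 5)/7 = -6*2/7 = -⅐*12 = -12/7 ≈ -1.7143)
V = 3328
I*V = -12/7*3328 = -39936/7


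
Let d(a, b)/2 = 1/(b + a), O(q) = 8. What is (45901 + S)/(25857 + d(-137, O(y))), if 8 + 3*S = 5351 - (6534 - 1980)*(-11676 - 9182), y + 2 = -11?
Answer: 4090606254/3335551 ≈ 1226.4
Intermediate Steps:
y = -13 (y = -2 - 11 = -13)
S = 31664225 (S = -8/3 + (5351 - (6534 - 1980)*(-11676 - 9182))/3 = -8/3 + (5351 - 4554*(-20858))/3 = -8/3 + (5351 - 1*(-94987332))/3 = -8/3 + (5351 + 94987332)/3 = -8/3 + (⅓)*94992683 = -8/3 + 94992683/3 = 31664225)
d(a, b) = 2/(a + b) (d(a, b) = 2/(b + a) = 2/(a + b))
(45901 + S)/(25857 + d(-137, O(y))) = (45901 + 31664225)/(25857 + 2/(-137 + 8)) = 31710126/(25857 + 2/(-129)) = 31710126/(25857 + 2*(-1/129)) = 31710126/(25857 - 2/129) = 31710126/(3335551/129) = 31710126*(129/3335551) = 4090606254/3335551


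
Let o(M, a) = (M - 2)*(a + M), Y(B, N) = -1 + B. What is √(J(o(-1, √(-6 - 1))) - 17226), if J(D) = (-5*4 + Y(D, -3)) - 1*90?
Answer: √(-17334 - 3*I*√7) ≈ 0.03 - 131.66*I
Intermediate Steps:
o(M, a) = (-2 + M)*(M + a)
J(D) = -111 + D (J(D) = (-5*4 + (-1 + D)) - 1*90 = (-20 + (-1 + D)) - 90 = (-21 + D) - 90 = -111 + D)
√(J(o(-1, √(-6 - 1))) - 17226) = √((-111 + ((-1)² - 2*(-1) - 2*√(-6 - 1) - √(-6 - 1))) - 17226) = √((-111 + (1 + 2 - 2*I*√7 - √(-7))) - 17226) = √((-111 + (1 + 2 - 2*I*√7 - I*√7)) - 17226) = √((-111 + (3 - 3*I*√7)) - 17226) = √((-108 - 3*I*√7) - 17226) = √(-17334 - 3*I*√7)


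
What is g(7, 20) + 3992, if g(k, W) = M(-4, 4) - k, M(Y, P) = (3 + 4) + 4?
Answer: 3996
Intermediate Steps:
M(Y, P) = 11 (M(Y, P) = 7 + 4 = 11)
g(k, W) = 11 - k
g(7, 20) + 3992 = (11 - 1*7) + 3992 = (11 - 7) + 3992 = 4 + 3992 = 3996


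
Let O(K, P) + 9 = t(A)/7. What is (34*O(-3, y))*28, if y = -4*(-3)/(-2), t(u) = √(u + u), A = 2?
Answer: -8296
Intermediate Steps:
t(u) = √2*√u (t(u) = √(2*u) = √2*√u)
y = -6 (y = 12*(-½) = -6)
O(K, P) = -61/7 (O(K, P) = -9 + (√2*√2)/7 = -9 + 2*(⅐) = -9 + 2/7 = -61/7)
(34*O(-3, y))*28 = (34*(-61/7))*28 = -2074/7*28 = -8296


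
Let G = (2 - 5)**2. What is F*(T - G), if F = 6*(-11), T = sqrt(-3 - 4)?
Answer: 594 - 66*I*sqrt(7) ≈ 594.0 - 174.62*I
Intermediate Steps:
G = 9 (G = (-3)**2 = 9)
T = I*sqrt(7) (T = sqrt(-7) = I*sqrt(7) ≈ 2.6458*I)
F = -66
F*(T - G) = -66*(I*sqrt(7) - 1*9) = -66*(I*sqrt(7) - 9) = -66*(-9 + I*sqrt(7)) = 594 - 66*I*sqrt(7)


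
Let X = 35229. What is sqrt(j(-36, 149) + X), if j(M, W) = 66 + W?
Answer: 2*sqrt(8861) ≈ 188.27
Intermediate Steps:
sqrt(j(-36, 149) + X) = sqrt((66 + 149) + 35229) = sqrt(215 + 35229) = sqrt(35444) = 2*sqrt(8861)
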